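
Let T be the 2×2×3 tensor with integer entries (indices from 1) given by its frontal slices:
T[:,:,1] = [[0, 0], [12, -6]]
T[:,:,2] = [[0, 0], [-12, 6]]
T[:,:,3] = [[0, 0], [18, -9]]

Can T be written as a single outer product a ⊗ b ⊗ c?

Yes

If T = a ⊗ b ⊗ c then every fibre of T is a multiple of the corresponding factor, so read the factors off the fibres through the nonzero entry T[2,1,1] = 12.
The mode-1 fibre T[:,1,1] = [0, 12] gives a = (0, 1) (primitive direction); the mode-2 fibre T[2,:,1] = [12, -6] gives b = (2, -1); then c[k] = T[2,1,k] / (a[2]·b[1]) = [12, -12, 18] / 2 = (6, -6, 9).
Expanding (0, 1) ⊗ (2, -1) ⊗ (6, -6, 9) reproduces all 12 entries of T, so T = (0, 1) ⊗ (2, -1) ⊗ (6, -6, 9) and rank(T) ≤ 1.
Equivalently every frontal slice T[:,:,k] is c[k] times the rank-1 matrix (0, 1) ⊗ (2, -1). So T has rank 1 (it is nonzero).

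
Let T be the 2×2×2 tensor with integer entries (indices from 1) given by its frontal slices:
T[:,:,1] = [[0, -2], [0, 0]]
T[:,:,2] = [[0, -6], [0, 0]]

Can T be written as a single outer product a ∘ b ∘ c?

The mode-1 fibre T[:,2,1] = [-2, 0] gives a = [1, 0] (primitive direction); the mode-2 fibre T[1,:,1] = [0, -2] gives b = [0, 1]; then c[k] = T[1,2,k] / (a[1]·b[2]) = [-2, -6] / 1 = [-2, -6].
Expanding [1, 0] ∘ [0, 1] ∘ [-2, -6] reproduces all 8 entries of T, so T = [1, 0] ∘ [0, 1] ∘ [-2, -6] and rank(T) ≤ 1.
Equivalently every frontal slice T[:,:,k] is c[k] times the rank-1 matrix [1, 0] ∘ [0, 1]. So T has rank 1 (it is nonzero).

Yes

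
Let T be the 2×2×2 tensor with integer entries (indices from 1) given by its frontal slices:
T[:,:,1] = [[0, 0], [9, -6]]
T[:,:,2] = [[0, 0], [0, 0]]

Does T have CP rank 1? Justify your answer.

If T = a (x) b (x) c then every fibre of T is a multiple of the corresponding factor, so read the factors off the fibres through the nonzero entry T[2,1,1] = 9.
The mode-1 fibre T[:,1,1] = [0, 9] gives a = [0, 1] (primitive direction); the mode-2 fibre T[2,:,1] = [9, -6] gives b = [3, -2]; then c[k] = T[2,1,k] / (a[2]·b[1]) = [9, 0] / 3 = [3, 0].
Expanding [0, 1] (x) [3, -2] (x) [3, 0] reproduces all 8 entries of T, so T = [0, 1] (x) [3, -2] (x) [3, 0] and rank(T) ≤ 1.
Equivalently every frontal slice T[:,:,k] is c[k] times the rank-1 matrix [0, 1] (x) [3, -2]. So T has rank 1 (it is nonzero).

Yes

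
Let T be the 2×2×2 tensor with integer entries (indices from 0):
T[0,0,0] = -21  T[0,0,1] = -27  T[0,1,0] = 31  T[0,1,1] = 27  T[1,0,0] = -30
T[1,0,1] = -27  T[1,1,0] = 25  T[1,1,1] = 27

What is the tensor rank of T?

Lower bound: the mode-2 unfolding of T (rows indexed by j, columns by (i,k) = (0,0), (0,1), (1,0), (1,1)) is [[-21, -27, -30, -27], [31, 27, 25, 27]].
There the 2×2 minor on rows j ∈ {0, 1}, columns (i,k) ∈ {(0,0), (0,1)} is det [[-21, -27], [31, 27]] = 270 ≠ 0, so this unfolding has rank ≥ 2; CP rank is at least every unfolding rank, so rank(T) ≥ 2. (Flattening ranks never certify an upper bound on CP rank; for that we must actually write T with 2 rank-1 terms.)
Upper bound — finding two terms. Write S_k = T[:,:,k] for the frontal slices: S₀ = [[-21, 31], [-30, 25]], S₁ = [[-27, 27], [-27, 27]].
If T = a₁ ∘ b₁ ∘ c₁ + a₂ ∘ b₂ ∘ c₂ then each S_k = c₁[k]·a₁b₁ᵀ + c₂[k]·a₂b₂ᵀ. S₀ and S₁ are linearly independent, so a₁b₁ᵀ and a₂b₂ᵀ must span the same plane of matrices: they are the rank-1 matrices of the form x·S₀ + y·S₁.
det(x·S₀ + y·S₁) is 405·x² + 405·xy = 405·(x + y)(x), vanishing at (x:y) = (1:-1) and (0:1).
M₁ = S₀ − S₁ = [[6, 4], [-3, -2]] = (2, -1)(3, 2)ᵀ and M₂ = S₁ = [[-27, 27], [-27, 27]] = (-27)·(1, 1)(1, -1)ᵀ, so take a₁ = (2, -1), b₁ = (3, 2), a₂ = (1, 1), b₂ = (1, -1).
Each slice is an integer combination of E₁ = a₁b₁ᵀ and E₂ = a₂b₂ᵀ: S₀ = E₁ − 27·E₂, S₁ = −27·E₂; reading off coefficients, c₁ = (1, 0) and c₂ = (-27, -27).
Hence T = (2, -1) ∘ (3, 2) ∘ (1, 0) + (1, 1) ∘ (1, -1) ∘ (-27, -27), so rank(T) ≤ 2.
These bounds meet, so rank(T) = 2.

2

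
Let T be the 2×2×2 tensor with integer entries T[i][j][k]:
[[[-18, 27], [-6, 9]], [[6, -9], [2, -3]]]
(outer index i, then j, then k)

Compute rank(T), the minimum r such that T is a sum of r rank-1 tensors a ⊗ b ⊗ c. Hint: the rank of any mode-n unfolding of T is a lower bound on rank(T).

1

Lower bound: T ≠ 0 (e.g. T[0,0,0] = -18), so rank(T) ≥ 1.
Upper bound: if T = a ⊗ b ⊗ c then every fibre of T is a multiple of the corresponding factor, so read the factors off the fibres through the nonzero entry T[0,0,0] = -18.
The mode-1 fibre T[:,0,0] = [-18, 6] gives a = (3, -1) (primitive direction); the mode-2 fibre T[0,:,0] = [-18, -6] gives b = (3, 1); then c[k] = T[0,0,k] / (a[0]·b[0]) = [-18, 27] / 9 = (-2, 3).
Expanding (3, -1) ⊗ (3, 1) ⊗ (-2, 3) reproduces all 8 entries of T, so T = (3, -1) ⊗ (3, 1) ⊗ (-2, 3) and rank(T) ≤ 1.
These bounds meet, so rank(T) = 1.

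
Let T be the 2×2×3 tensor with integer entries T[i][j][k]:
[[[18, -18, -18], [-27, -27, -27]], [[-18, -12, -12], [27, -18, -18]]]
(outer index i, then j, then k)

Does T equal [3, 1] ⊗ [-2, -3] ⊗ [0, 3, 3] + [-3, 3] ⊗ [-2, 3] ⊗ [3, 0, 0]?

No

Reconstruct entry (1,0,1) from the claimed factors: Σₗ aₗ[1]bₗ[0]cₗ[1] = (1)·(-2)·(3) + (3)·(-2)·(0) = -6, but T[1,0,1] = -12. The claim is false.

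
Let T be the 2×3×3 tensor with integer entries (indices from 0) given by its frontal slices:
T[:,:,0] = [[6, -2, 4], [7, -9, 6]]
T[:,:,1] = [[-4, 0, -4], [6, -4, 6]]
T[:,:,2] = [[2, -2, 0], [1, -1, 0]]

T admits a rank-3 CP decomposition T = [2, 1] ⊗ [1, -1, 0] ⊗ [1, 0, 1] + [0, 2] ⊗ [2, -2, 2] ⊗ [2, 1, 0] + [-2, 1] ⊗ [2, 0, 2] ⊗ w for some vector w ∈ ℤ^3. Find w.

w = [-1, 1, 0]

Subtract the known terms from T to get the rank-1 residual R = [-2, 1] ⊗ [2, 0, 2] ⊗ w, so R[i,j,k] = a[i]·b[j]·w[k]. Pick indices with nonzero a[0]·b[0] = (-2)·(2) = -4. Only the fibre through (0,0,·) is needed: R[0,0,:] = T[0,0,:] − Σₗ aₗ[0]bₗ[0]cₗ = [6, -4, 2] − (2)·(1)·[1, 0, 1] − (0)·(2)·[2, 1, 0] = [4, -4, 0]. Then w[k] = R[0,0,k] / -4 for each k, giving w = [4, -4, 0] / -4 = [-1, 1, 0].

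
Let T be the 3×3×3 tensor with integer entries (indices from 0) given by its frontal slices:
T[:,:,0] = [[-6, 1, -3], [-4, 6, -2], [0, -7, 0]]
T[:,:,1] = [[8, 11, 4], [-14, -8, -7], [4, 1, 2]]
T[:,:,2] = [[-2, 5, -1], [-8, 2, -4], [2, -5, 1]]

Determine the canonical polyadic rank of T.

Lower bound: the mode-3 unfolding of T (rows indexed by k, columns by (i,j) = (0,0), (0,1), (0,2), (1,0), (1,1), (1,2), (2,0), (2,1), (2,2)) is [[-6, 1, -3, -4, 6, -2, 0, -7, 0], [8, 11, 4, -14, -8, -7, 4, 1, 2], [-2, 5, -1, -8, 2, -4, 2, -5, 1]].
There the 3×3 minor on rows k ∈ {0, 1, 2}, columns (i,j) ∈ {(0,0), (0,1), (1,0)} is det [[-6, 1, -4], [8, 11, -14], [-2, 5, -8]] = -48 ≠ 0, so this unfolding has rank ≥ 3; CP rank is at least every unfolding rank, so rank(T) ≥ 3. (This is only a lower bound: in general the CP rank may exceed every unfolding rank, so we still need to exhibit 3 rank-1 terms summing to T.)
Upper bound: T is a sum of 3 rank-1 terms, T = (1, -2, -1) ⊗ (2, 1, 1) ⊗ (1, 1, 1) + (1, 1, -1) ⊗ (2, -2, 1) ⊗ (-2, -1, -2) + (2, -2, 1) ⊗ (2, 2, 1) ⊗ (-1, 2, 0) (one valid choice — decompositions are not unique — normalised so each a, b is primitive with positive first nonzero entry; check it by expanding all entries), so rank(T) ≤ 3.
These bounds meet, so rank(T) = 3.

3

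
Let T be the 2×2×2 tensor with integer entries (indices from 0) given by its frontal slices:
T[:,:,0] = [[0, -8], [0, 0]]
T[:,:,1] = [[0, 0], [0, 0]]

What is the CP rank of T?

Lower bound: T ≠ 0 (e.g. T[0,1,0] = -8), so rank(T) ≥ 1.
Upper bound: if T = a ⊗ b ⊗ c then every fibre of T is a multiple of the corresponding factor, so read the factors off the fibres through the nonzero entry T[0,1,0] = -8.
The mode-1 fibre T[:,1,0] = [-8, 0] gives a = [1, 0] (primitive direction); the mode-2 fibre T[0,:,0] = [0, -8] gives b = [0, 1]; then c[k] = T[0,1,k] / (a[0]·b[1]) = [-8, 0] / 1 = [-8, 0].
Expanding [1, 0] ⊗ [0, 1] ⊗ [-8, 0] reproduces all 8 entries of T, so T = [1, 0] ⊗ [0, 1] ⊗ [-8, 0] and rank(T) ≤ 1.
These bounds meet, so rank(T) = 1.

1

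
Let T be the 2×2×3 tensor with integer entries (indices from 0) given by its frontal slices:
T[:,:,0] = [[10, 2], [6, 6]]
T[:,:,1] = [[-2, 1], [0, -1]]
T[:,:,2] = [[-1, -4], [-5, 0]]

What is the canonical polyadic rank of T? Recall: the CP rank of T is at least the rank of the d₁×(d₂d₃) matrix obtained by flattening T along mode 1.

3

Lower bound: the mode-3 unfolding of T (rows indexed by k, columns by (i,j) = (0,0), (0,1), (1,0), (1,1)) is [[10, 2, 6, 6], [-2, 1, 0, -1], [-1, -4, -5, 0]].
There the 3×3 minor on rows k ∈ {0, 1, 2}, columns (i,j) ∈ {(0,0), (0,1), (1,0)} is det [[10, 2, 6], [-2, 1, 0], [-1, -4, -5]] = -16 ≠ 0, so this unfolding has rank ≥ 3; CP rank is at least every unfolding rank, so rank(T) ≥ 3. (This is only a lower bound: in general the CP rank may exceed every unfolding rank, so we still need to exhibit 3 rank-1 terms summing to T.)
Upper bound: T is a sum of 3 rank-1 terms, T = [1, -1] ⊗ [1, -1] ⊗ [2, -1, 2] + [1, 1] ⊗ [1, 0] ⊗ [0, -1, 1] + [1, 1] ⊗ [2, 1] ⊗ [4, 0, -2] (one valid choice — decompositions are not unique — normalised so each a, b is primitive with positive first nonzero entry; check it by expanding all entries), so rank(T) ≤ 3.
These bounds meet, so rank(T) = 3.
Check entry T[1,1,1] = -1: (-1)·(-1)·(-1) + (1)·(0)·(-1) + (1)·(1)·(0) = -1.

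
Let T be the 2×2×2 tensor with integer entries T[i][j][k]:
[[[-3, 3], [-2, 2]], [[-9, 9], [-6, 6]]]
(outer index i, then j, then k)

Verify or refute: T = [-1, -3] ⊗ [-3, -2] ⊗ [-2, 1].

No

Reconstruct entry (0,0,0) from the claimed factors: Σₗ aₗ[0]bₗ[0]cₗ[0] = (-1)·(-3)·(-2) = -6, but T[0,0,0] = -3. The claim is false.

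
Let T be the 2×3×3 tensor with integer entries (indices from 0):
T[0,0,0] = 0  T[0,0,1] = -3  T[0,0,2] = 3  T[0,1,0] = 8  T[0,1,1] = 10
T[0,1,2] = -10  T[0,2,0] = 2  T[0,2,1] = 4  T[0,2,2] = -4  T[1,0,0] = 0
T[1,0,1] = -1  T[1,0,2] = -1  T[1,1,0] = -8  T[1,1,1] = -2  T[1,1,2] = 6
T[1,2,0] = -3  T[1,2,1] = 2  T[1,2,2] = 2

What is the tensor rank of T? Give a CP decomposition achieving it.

Lower bound: the mode-2 unfolding of T (rows indexed by j, columns by (i,k) = (0,0), (0,1), (0,2), (1,0), (1,1), (1,2)) is [[0, -3, 3, 0, -1, -1], [8, 10, -10, -8, -2, 6], [2, 4, -4, -3, 2, 2]].
There the 3×3 minor on rows j ∈ {0, 1, 2}, columns (i,k) ∈ {(0,0), (0,1), (1,0)} is det [[0, -3, 0], [8, 10, -8], [2, 4, -3]] = -24 ≠ 0, so this unfolding has rank ≥ 3; CP rank is at least every unfolding rank, so rank(T) ≥ 3. (This is only a lower bound: in general the CP rank may exceed every unfolding rank, so we still need to exhibit 3 rank-1 terms summing to T.)
Upper bound: T is a sum of 3 rank-1 terms, T = [0, 1] ⊗ [1, -2, -2] ⊗ [1, -2, 0] + [1, -1] ⊗ [1, 2, 0] ⊗ [2, 1, -1] + [2, -1] ⊗ [1, -2, -1] ⊗ [-1, -2, 2] (written with every a and b primitive with positive leading entry and the scale carried by c; CP decompositions are not unique, and this one is verified by expanding entrywise), so rank(T) ≤ 3.
These bounds meet, so rank(T) = 3.

rank(T) = 3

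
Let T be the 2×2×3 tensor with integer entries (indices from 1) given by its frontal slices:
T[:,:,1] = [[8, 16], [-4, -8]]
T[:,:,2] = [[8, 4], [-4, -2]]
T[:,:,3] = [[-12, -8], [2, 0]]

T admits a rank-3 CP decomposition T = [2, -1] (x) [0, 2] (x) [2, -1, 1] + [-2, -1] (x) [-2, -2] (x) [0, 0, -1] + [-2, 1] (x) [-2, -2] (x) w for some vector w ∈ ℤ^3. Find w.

Subtract the known terms from T to get the rank-1 residual R = [-2, 1] (x) [-2, -2] (x) w, so R[i,j,k] = a[i]·b[j]·w[k]. Pick indices with nonzero a[1]·b[1] = (-2)·(-2) = 4. Only the fibre through (1,1,·) is needed: R[1,1,:] = T[1,1,:] − Σₗ aₗ[1]bₗ[1]cₗ = [8, 8, -12] − (2)·(0)·[2, -1, 1] − (-2)·(-2)·[0, 0, -1] = [8, 8, -8]. Then w[k] = R[1,1,k] / 4 for each k, giving w = [8, 8, -8] / 4 = [2, 2, -2].

w = [2, 2, -2]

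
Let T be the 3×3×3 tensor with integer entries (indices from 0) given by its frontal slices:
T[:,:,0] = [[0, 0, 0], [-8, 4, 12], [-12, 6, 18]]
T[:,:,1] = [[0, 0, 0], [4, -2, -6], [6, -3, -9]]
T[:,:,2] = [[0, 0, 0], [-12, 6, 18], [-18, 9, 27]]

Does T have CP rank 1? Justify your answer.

If T = a ⊗ b ⊗ c then every fibre of T is a multiple of the corresponding factor, so read the factors off the fibres through the nonzero entry T[1,0,0] = -8.
The mode-1 fibre T[:,0,0] = [0, -8, -12] gives a = [0, 2, 3] (primitive direction); the mode-2 fibre T[1,:,0] = [-8, 4, 12] gives b = [2, -1, -3]; then c[k] = T[1,0,k] / (a[1]·b[0]) = [-8, 4, -12] / 4 = [-2, 1, -3].
Expanding [0, 2, 3] ⊗ [2, -1, -3] ⊗ [-2, 1, -3] reproduces all 27 entries of T, so T = [0, 2, 3] ⊗ [2, -1, -3] ⊗ [-2, 1, -3] and rank(T) ≤ 1.
Equivalently every frontal slice T[:,:,k] is c[k] times the rank-1 matrix [0, 2, 3] ⊗ [2, -1, -3]. So T has rank 1 (it is nonzero).

Yes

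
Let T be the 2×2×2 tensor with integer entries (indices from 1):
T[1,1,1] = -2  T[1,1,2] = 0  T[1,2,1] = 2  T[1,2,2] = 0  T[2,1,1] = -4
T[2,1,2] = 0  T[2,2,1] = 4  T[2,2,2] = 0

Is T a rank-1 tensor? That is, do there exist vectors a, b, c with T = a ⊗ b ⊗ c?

Yes

The mode-1 fibre T[:,1,1] = [-2, -4] gives a = (1, 2) (primitive direction); the mode-2 fibre T[1,:,1] = [-2, 2] gives b = (1, -1); then c[k] = T[1,1,k] / (a[1]·b[1]) = [-2, 0] / 1 = (-2, 0).
Expanding (1, 2) ⊗ (1, -1) ⊗ (-2, 0) reproduces all 8 entries of T, so T = (1, 2) ⊗ (1, -1) ⊗ (-2, 0) and rank(T) ≤ 1.
Equivalently every frontal slice T[:,:,k] is c[k] times the rank-1 matrix (1, 2) ⊗ (1, -1). So T has rank 1 (it is nonzero).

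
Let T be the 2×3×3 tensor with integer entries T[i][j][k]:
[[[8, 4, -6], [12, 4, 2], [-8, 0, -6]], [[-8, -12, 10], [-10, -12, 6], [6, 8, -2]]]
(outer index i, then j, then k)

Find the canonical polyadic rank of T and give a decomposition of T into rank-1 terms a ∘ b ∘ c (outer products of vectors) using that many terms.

Lower bound: in the mode-2 unfolding of T (rows indexed by j, columns by (i,k)) the 3×3 minor on rows j ∈ {0, 1, 2}, columns (i,k) ∈ {(0,0), (0,1), (0,2)} is det [[8, 4, -6], [12, 4, 2], [-8, 0, -6]] = -160 ≠ 0, so that unfolding has rank ≥ 3 and hence rank(T) ≥ 3 (CP rank is at least every unfolding rank, though it can be larger).
Upper bound: T is a sum of 3 rank-1 terms, T = [1, -1] ∘ [2, 2, -1] ∘ [4, 4, -4] + [1, 1] ∘ [1, 1, -1] ∘ [0, -4, 2] + [2, -1] ∘ [0, 1, -1] ∘ [2, 0, 4] (one valid choice — decompositions are not unique — normalised so each a, b is primitive with positive first nonzero entry; check it by expanding all entries), so rank(T) ≤ 3.
These bounds meet, so rank(T) = 3.

rank(T) = 3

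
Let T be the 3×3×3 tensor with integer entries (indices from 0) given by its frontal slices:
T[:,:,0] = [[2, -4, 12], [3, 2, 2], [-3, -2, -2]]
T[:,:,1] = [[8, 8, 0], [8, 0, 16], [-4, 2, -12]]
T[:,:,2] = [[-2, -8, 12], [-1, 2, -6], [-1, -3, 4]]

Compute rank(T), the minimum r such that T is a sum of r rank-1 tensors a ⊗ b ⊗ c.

Lower bound: the mode-1 unfolding of T (rows indexed by i, columns by (j,k) = (0,0), (0,1), (0,2), (1,0), (1,1), (1,2), (2,0), (2,1), (2,2)) is [[2, 8, -2, -4, 8, -8, 12, 0, 12], [3, 8, -1, 2, 0, 2, 2, 16, -6], [-3, -4, -1, -2, 2, -3, -2, -12, 4]].
There the 3×3 minor on rows i ∈ {0, 1, 2}, columns (j,k) ∈ {(0,0), (0,1), (1,0)} is det [[2, 8, -4], [3, 8, 2], [-3, -4, -2]] = -64 ≠ 0, so this unfolding has rank ≥ 3; CP rank is at least every unfolding rank, so rank(T) ≥ 3. (This is only a lower bound: in general the CP rank may exceed every unfolding rank, so we still need to exhibit 3 rank-1 terms summing to T.)
Upper bound: T is a sum of 3 rank-1 terms, T = (0, 2, -1) ⊗ (2, 1, 2) ⊗ (0, 2, -1) + (2, -1, 1) ⊗ (1, 2, -2) ⊗ (-1, 2, -2) + (2, 1, -1) ⊗ (1, 0, 2) ⊗ (2, 2, 1) (one valid choice — decompositions are not unique — normalised so each a, b is primitive with positive first nonzero entry; check it by expanding all entries), so rank(T) ≤ 3.
These bounds meet, so rank(T) = 3.

3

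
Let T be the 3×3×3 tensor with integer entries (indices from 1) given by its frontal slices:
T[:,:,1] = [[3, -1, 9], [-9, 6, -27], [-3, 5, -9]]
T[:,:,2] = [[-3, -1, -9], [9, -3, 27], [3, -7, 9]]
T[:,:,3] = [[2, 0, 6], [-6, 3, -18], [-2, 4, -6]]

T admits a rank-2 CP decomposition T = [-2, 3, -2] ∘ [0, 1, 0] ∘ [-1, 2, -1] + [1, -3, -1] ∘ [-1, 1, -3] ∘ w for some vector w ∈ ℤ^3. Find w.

Subtract the known terms from T to get the rank-1 residual R = [1, -3, -1] ∘ [-1, 1, -3] ∘ w, so R[i,j,k] = a[i]·b[j]·w[k]. Pick indices with nonzero a[1]·b[1] = (1)·(-1) = -1. Only the fibre through (1,1,·) is needed: R[1,1,:] = T[1,1,:] − Σₗ aₗ[1]bₗ[1]cₗ = [3, -3, 2] − (-2)·(0)·[-1, 2, -1] = [3, -3, 2]. Then w[k] = R[1,1,k] / -1 for each k, giving w = [3, -3, 2] / -1 = [-3, 3, -2].

w = [-3, 3, -2]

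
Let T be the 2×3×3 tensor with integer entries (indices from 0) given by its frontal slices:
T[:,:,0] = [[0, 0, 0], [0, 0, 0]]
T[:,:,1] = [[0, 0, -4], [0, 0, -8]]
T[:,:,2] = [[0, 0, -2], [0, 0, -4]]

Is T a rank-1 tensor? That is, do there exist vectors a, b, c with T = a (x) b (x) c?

Yes

The mode-1 fibre T[:,2,1] = [-4, -8] gives a = [1, 2] (primitive direction); the mode-2 fibre T[0,:,1] = [0, 0, -4] gives b = [0, 0, 1]; then c[k] = T[0,2,k] / (a[0]·b[2]) = [0, -4, -2] / 1 = [0, -4, -2].
Expanding [1, 2] (x) [0, 0, 1] (x) [0, -4, -2] reproduces all 18 entries of T, so T = [1, 2] (x) [0, 0, 1] (x) [0, -4, -2] and rank(T) ≤ 1.
Equivalently every frontal slice T[:,:,k] is c[k] times the rank-1 matrix [1, 2] (x) [0, 0, 1]. So T has rank 1 (it is nonzero).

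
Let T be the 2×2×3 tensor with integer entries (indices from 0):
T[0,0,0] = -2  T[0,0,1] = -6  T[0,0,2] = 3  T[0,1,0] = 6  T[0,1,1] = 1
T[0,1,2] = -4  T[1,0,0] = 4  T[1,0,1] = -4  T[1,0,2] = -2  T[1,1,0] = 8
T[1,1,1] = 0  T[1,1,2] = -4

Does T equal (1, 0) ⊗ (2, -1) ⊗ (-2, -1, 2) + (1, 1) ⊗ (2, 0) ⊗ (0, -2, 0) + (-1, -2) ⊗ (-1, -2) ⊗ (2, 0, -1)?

Yes

Reconstruct entrywise from the claimed factors. For example, T[1,0,1] = -4 and Σₗ aₗ[1]bₗ[0]cₗ[1] = (0)·(2)·(-1) + (1)·(2)·(-2) + (-2)·(-1)·(0) = -4; checking all 12 entries, every one matches. The claim holds.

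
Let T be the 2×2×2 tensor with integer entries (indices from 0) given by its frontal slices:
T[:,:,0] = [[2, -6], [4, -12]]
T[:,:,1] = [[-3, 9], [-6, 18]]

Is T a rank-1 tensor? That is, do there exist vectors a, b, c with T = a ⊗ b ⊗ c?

Yes

If T = a ⊗ b ⊗ c then every fibre of T is a multiple of the corresponding factor, so read the factors off the fibres through the nonzero entry T[0,0,0] = 2.
The mode-1 fibre T[:,0,0] = [2, 4] gives a = (1, 2) (primitive direction); the mode-2 fibre T[0,:,0] = [2, -6] gives b = (1, -3); then c[k] = T[0,0,k] / (a[0]·b[0]) = [2, -3] / 1 = (2, -3).
Expanding (1, 2) ⊗ (1, -3) ⊗ (2, -3) reproduces all 8 entries of T, so T = (1, 2) ⊗ (1, -3) ⊗ (2, -3) and rank(T) ≤ 1.
Equivalently every frontal slice T[:,:,k] is c[k] times the rank-1 matrix (1, 2) ⊗ (1, -3). So T has rank 1 (it is nonzero).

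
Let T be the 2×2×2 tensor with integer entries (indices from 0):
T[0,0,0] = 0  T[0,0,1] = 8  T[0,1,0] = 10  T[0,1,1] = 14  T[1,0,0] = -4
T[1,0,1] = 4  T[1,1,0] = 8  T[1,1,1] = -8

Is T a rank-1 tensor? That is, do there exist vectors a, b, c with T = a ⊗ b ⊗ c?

The mode-3 unfolding of T (rows indexed by k, columns by (i,j) = (0,0), (0,1), (1,0), (1,1)) is [[0, 10, -4, 8], [8, 14, 4, -8]].
There the 2×2 minor on rows k ∈ {0, 1}, columns (i,j) ∈ {(0,0), (0,1)} is det [[0, 10], [8, 14]] = -80 ≠ 0, so this unfolding has rank ≥ 2; CP rank is at least every unfolding rank, so rank(T) ≥ 2.
In particular rank(T) ≥ 2 > 1, so T is not rank-1.

No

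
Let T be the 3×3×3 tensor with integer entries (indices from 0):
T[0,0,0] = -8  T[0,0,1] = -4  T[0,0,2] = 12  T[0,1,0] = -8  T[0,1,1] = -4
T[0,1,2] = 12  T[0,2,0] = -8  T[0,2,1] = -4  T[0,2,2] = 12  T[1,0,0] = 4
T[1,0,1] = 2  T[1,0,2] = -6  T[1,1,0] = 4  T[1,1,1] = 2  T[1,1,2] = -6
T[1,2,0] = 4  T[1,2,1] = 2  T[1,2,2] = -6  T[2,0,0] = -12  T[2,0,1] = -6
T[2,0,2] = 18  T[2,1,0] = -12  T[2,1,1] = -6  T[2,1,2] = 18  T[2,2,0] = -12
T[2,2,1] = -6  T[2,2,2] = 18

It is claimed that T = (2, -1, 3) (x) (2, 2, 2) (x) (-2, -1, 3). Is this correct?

Yes

Reconstruct entrywise from the claimed factors. For example, T[1,1,1] = 2 and Σₗ aₗ[1]bₗ[1]cₗ[1] = (-1)·(2)·(-1) = 2; checking all 27 entries, every one matches. The claim holds.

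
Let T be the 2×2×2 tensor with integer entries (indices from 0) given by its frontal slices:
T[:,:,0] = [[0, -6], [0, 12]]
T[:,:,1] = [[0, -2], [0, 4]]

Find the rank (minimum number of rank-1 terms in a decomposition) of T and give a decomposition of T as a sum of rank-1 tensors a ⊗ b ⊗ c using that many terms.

Lower bound: T ≠ 0 (e.g. T[0,1,0] = -6), so rank(T) ≥ 1.
Upper bound: if T = a ⊗ b ⊗ c then every fibre of T is a multiple of the corresponding factor, so read the factors off the fibres through the nonzero entry T[0,1,0] = -6.
The mode-1 fibre T[:,1,0] = [-6, 12] gives a = [1, -2] (primitive direction); the mode-2 fibre T[0,:,0] = [0, -6] gives b = [0, 1]; then c[k] = T[0,1,k] / (a[0]·b[1]) = [-6, -2] / 1 = [-6, -2].
Expanding [1, -2] ⊗ [0, 1] ⊗ [-6, -2] reproduces all 8 entries of T, so T = [1, -2] ⊗ [0, 1] ⊗ [-6, -2] and rank(T) ≤ 1.
These bounds meet, so rank(T) = 1.

rank(T) = 1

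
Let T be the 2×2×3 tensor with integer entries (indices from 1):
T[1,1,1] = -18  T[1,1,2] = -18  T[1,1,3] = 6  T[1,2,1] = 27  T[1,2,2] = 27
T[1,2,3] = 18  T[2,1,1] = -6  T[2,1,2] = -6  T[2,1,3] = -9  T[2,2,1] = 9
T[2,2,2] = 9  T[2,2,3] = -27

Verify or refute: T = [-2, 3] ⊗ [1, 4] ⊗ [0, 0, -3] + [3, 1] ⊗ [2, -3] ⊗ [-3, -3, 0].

Reconstruct entry (1,2,3) from the claimed factors: Σₗ aₗ[1]bₗ[2]cₗ[3] = (-2)·(4)·(-3) + (3)·(-3)·(0) = 24, but T[1,2,3] = 18. The claim is false.

No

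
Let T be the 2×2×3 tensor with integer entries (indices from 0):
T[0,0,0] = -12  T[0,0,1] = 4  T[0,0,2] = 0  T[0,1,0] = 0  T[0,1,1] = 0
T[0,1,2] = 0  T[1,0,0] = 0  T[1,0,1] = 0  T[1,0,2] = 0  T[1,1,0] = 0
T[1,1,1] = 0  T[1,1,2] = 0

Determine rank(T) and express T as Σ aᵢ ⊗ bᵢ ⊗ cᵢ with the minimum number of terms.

rank(T) = 1

Lower bound: T ≠ 0 (e.g. T[0,0,0] = -12), so rank(T) ≥ 1.
Upper bound: if T = a ⊗ b ⊗ c then every fibre of T is a multiple of the corresponding factor, so read the factors off the fibres through the nonzero entry T[0,0,0] = -12.
The mode-1 fibre T[:,0,0] = [-12, 0] gives a = [1, 0] (primitive direction); the mode-2 fibre T[0,:,0] = [-12, 0] gives b = [1, 0]; then c[k] = T[0,0,k] / (a[0]·b[0]) = [-12, 4, 0] / 1 = [-12, 4, 0].
Expanding [1, 0] ⊗ [1, 0] ⊗ [-12, 4, 0] reproduces all 12 entries of T, so T = [1, 0] ⊗ [1, 0] ⊗ [-12, 4, 0] and rank(T) ≤ 1.
These bounds meet, so rank(T) = 1.
Check entry T[1,1,2] = 0: (0)·(0)·(0) = 0.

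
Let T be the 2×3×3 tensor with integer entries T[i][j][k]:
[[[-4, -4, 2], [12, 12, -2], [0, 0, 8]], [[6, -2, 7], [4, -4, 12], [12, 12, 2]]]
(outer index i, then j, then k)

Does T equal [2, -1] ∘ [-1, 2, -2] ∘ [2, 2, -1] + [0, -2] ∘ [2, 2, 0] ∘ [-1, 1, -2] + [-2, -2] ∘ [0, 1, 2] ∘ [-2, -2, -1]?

Reconstruct entrywise from the claimed factors. For example, T[0,1,0] = 12 and Σₗ aₗ[0]bₗ[1]cₗ[0] = (2)·(2)·(2) + (0)·(2)·(-1) + (-2)·(1)·(-2) = 12; checking all 18 entries, every one matches. The claim holds.

Yes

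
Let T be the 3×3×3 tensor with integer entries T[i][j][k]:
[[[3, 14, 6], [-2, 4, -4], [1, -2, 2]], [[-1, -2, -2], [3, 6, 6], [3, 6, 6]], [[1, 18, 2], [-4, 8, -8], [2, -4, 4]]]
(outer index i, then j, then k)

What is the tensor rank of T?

Lower bound: in the mode-1 unfolding of T (rows indexed by i, columns by (j,k)) the 3×3 minor on rows i ∈ {0, 1, 2}, columns (j,k) ∈ {(0,0), (0,1), (1,0)} is det [[3, 14, -2], [-1, -2, 3], [1, 18, -4]] = -120 ≠ 0, so that unfolding has rank ≥ 3 and hence rank(T) ≥ 3 (CP rank is at least every unfolding rank, though it can be larger).
Upper bound: T is a sum of 3 rank-1 terms, T = [1, 0, 2] ⊗ [2, 2, -1] ⊗ [-1, 2, -2] + [1, 1, 1] ⊗ [1, 2, 2] ⊗ [1, 2, 2] + [2, -1, 2] ⊗ [2, -1, -1] ⊗ [1, 2, 2] (written with every a and b primitive with positive leading entry and the scale carried by c; CP decompositions are not unique, and this one is verified by expanding entrywise), so rank(T) ≤ 3.
These bounds meet, so rank(T) = 3.

3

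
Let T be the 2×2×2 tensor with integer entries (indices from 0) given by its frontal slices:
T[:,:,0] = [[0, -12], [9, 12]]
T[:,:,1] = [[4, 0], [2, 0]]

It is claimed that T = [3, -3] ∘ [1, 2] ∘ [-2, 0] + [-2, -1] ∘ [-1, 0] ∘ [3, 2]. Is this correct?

Yes

Reconstruct entrywise from the claimed factors. For example, T[0,1,0] = -12 and Σₗ aₗ[0]bₗ[1]cₗ[0] = (3)·(2)·(-2) + (-2)·(0)·(3) = -12; checking all 8 entries, every one matches. The claim holds.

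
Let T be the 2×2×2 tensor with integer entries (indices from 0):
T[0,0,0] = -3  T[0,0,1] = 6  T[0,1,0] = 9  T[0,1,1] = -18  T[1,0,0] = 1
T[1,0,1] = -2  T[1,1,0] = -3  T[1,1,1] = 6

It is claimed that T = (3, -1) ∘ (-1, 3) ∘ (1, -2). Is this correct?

Yes

Reconstruct entrywise from the claimed factors. For example, T[1,1,1] = 6 and Σₗ aₗ[1]bₗ[1]cₗ[1] = (-1)·(3)·(-2) = 6; checking all 8 entries, every one matches. The claim holds.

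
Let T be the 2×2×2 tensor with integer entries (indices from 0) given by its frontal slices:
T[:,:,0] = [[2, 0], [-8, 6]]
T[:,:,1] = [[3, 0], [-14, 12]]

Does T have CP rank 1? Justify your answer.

The mode-2 unfolding of T (rows indexed by j, columns by (i,k) = (0,0), (0,1), (1,0), (1,1)) is [[2, 3, -8, -14], [0, 0, 6, 12]].
There the 2×2 minor on rows j ∈ {0, 1}, columns (i,k) ∈ {(0,0), (1,0)} is det [[2, -8], [0, 6]] = 12 ≠ 0, so this unfolding has rank ≥ 2; CP rank is at least every unfolding rank, so rank(T) ≥ 2.
In particular rank(T) ≥ 2 > 1, so T is not rank-1.

No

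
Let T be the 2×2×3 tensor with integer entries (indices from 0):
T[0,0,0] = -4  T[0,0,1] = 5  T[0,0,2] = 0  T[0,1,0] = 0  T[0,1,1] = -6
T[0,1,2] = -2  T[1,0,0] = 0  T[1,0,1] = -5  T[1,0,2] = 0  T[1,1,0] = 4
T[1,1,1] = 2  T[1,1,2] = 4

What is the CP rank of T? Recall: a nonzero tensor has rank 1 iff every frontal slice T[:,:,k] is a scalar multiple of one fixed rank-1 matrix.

3

Lower bound: the mode-3 unfolding of T (rows indexed by k, columns by (i,j) = (0,0), (0,1), (1,0), (1,1)) is [[-4, 0, 0, 4], [5, -6, -5, 2], [0, -2, 0, 4]].
There the 3×3 minor on rows k ∈ {0, 1, 2}, columns (i,j) ∈ {(0,0), (0,1), (1,0)} is det [[-4, 0, 0], [5, -6, -5], [0, -2, 0]] = 40 ≠ 0, so this unfolding has rank ≥ 3; CP rank is at least every unfolding rank, so rank(T) ≥ 3. (This is only a lower bound: in general the CP rank may exceed every unfolding rank, so we still need to exhibit 3 rank-1 terms summing to T.)
Upper bound: T is a sum of 3 rank-1 terms, T = [1, -1] ⊗ [1, -2] ⊗ [2, 1, 2] + [1, 0] ⊗ [2, -1] ⊗ [-4, 4, -2] + [1, 1] ⊗ [1, 0] ⊗ [2, -4, 2] (one valid choice — decompositions are not unique — normalised so each a, b is primitive with positive first nonzero entry; check it by expanding all entries), so rank(T) ≤ 3.
These bounds meet, so rank(T) = 3.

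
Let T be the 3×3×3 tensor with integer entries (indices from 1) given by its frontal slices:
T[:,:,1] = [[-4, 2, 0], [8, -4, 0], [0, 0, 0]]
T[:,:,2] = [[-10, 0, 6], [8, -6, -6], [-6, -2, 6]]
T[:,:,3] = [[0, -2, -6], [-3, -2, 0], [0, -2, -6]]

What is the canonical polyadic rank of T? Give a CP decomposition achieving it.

Lower bound: the mode-2 unfolding of T (rows indexed by j, columns by (i,k) = (1,1), (1,2), (1,3), (2,1), (2,2), (2,3), (3,1), (3,2), (3,3)) is [[-4, -10, 0, 8, 8, -3, 0, -6, 0], [2, 0, -2, -4, -6, -2, 0, -2, -2], [0, 6, -6, 0, -6, 0, 0, 6, -6]].
There the 3×3 minor on rows j ∈ {1, 2, 3}, columns (i,k) ∈ {(1,1), (1,2), (1,3)} is det [[-4, -10, 0], [2, 0, -2], [0, 6, -6]] = -168 ≠ 0, so this unfolding has rank ≥ 3; CP rank is at least every unfolding rank, so rank(T) ≥ 3. (Unfolding ranks only ever bound the CP rank from below — rank(T) can be strictly larger than all of them — so the matching upper bound has to come from an explicit 3-term decomposition.)
Upper bound: T is a sum of 3 rank-1 terms, T = (1, -2, 0) ⊗ (2, -1, 0) ⊗ (-2, -2, 0) + (1, 1, 1) ⊗ (1, 1, 1) ⊗ (0, -2, -2) + (2, -1, 2) ⊗ (1, 0, -2) ⊗ (0, -2, 1) (one valid choice — decompositions are not unique — normalised so each a, b is primitive with positive first nonzero entry; check it by expanding all entries), so rank(T) ≤ 3.
These bounds meet, so rank(T) = 3.

rank(T) = 3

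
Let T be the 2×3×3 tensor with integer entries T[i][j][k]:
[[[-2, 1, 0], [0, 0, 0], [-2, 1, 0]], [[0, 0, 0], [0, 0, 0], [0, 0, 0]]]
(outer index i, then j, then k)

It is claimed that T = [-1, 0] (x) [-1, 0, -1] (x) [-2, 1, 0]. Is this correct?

Yes

Reconstruct entrywise from the claimed factors. For example, T[1,1,0] = 0 and Σₗ aₗ[1]bₗ[1]cₗ[0] = (0)·(0)·(-2) = 0; checking all 18 entries, every one matches. The claim holds.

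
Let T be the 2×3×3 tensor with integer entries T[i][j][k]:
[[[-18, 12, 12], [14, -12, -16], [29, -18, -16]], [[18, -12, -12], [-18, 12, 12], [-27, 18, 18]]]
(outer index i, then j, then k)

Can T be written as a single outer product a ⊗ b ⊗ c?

No

The mode-2 unfolding of T (rows indexed by j, columns by (i,k) = (0,0), (0,1), (0,2), (1,0), (1,1), (1,2)) is [[-18, 12, 12, 18, -12, -12], [14, -12, -16, -18, 12, 12], [29, -18, -16, -27, 18, 18]].
There the 2×2 minor on rows j ∈ {0, 1}, columns (i,k) ∈ {(0,0), (0,1)} is det [[-18, 12], [14, -12]] = 48 ≠ 0, so this unfolding has rank ≥ 2; CP rank is at least every unfolding rank, so rank(T) ≥ 2.
In particular rank(T) ≥ 2 > 1, so T is not rank-1.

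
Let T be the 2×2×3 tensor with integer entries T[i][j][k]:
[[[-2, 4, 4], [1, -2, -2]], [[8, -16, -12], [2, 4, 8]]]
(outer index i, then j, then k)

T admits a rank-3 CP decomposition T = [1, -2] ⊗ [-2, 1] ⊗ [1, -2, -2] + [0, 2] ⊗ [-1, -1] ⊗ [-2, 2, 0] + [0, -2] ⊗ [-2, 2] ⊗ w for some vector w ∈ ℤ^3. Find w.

Subtract the known terms from T to get the rank-1 residual R = [0, -2] ⊗ [-2, 2] ⊗ w, so R[i,j,k] = a[i]·b[j]·w[k]. Pick indices with nonzero a[1]·b[0] = (-2)·(-2) = 4. Only the fibre through (1,0,·) is needed: R[1,0,:] = T[1,0,:] − Σₗ aₗ[1]bₗ[0]cₗ = [8, -16, -12] − (-2)·(-2)·[1, -2, -2] − (2)·(-1)·[-2, 2, 0] = [0, -4, -4]. Then w[k] = R[1,0,k] / 4 for each k, giving w = [0, -4, -4] / 4 = [0, -1, -1].

w = [0, -1, -1]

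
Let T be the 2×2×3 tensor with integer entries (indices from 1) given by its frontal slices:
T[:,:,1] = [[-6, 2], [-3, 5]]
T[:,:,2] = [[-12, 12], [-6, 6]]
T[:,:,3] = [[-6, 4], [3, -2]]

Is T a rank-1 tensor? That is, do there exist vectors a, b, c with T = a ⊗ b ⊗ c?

The mode-3 unfolding of T (rows indexed by k, columns by (i,j) = (1,1), (1,2), (2,1), (2,2)) is [[-6, 2, -3, 5], [-12, 12, -6, 6], [-6, 4, 3, -2]].
There the 3×3 minor on rows k ∈ {1, 2, 3}, columns (i,j) ∈ {(1,1), (1,2), (2,1)} is det [[-6, 2, -3], [-12, 12, -6], [-6, 4, 3]] = -288 ≠ 0, so this unfolding has rank ≥ 3; CP rank is at least every unfolding rank, so rank(T) ≥ 3.
In particular rank(T) ≥ 3 > 1, so T is not rank-1.

No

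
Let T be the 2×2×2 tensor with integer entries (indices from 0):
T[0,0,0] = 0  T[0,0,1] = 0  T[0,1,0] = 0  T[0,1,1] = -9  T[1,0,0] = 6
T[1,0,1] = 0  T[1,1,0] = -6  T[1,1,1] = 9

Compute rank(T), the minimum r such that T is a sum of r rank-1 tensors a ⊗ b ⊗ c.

Lower bound: the mode-3 unfolding of T (rows indexed by k, columns by (i,j) = (0,0), (0,1), (1,0), (1,1)) is [[0, 0, 6, -6], [0, -9, 0, 9]].
There the 2×2 minor on rows k ∈ {0, 1}, columns (i,j) ∈ {(0,1), (1,0)} is det [[0, 6], [-9, 0]] = 54 ≠ 0, so this unfolding has rank ≥ 2; CP rank is at least every unfolding rank, so rank(T) ≥ 2. (Flattening ranks never certify an upper bound on CP rank; for that we must actually write T with 2 rank-1 terms.)
Upper bound — finding two terms. Write S_k = T[:,:,k] for the frontal slices: S₀ = [[0, 0], [6, -6]], S₁ = [[0, -9], [0, 9]].
If T = a₁ ⊗ b₁ ⊗ c₁ + a₂ ⊗ b₂ ⊗ c₂ then each S_k = c₁[k]·a₁b₁ᵀ + c₂[k]·a₂b₂ᵀ. S₀ and S₁ are linearly independent, so a₁b₁ᵀ and a₂b₂ᵀ must span the same plane of matrices: they are the rank-1 matrices of the form x·S₀ + y·S₁.
det(x·S₀ + y·S₁) is 54·xy = 54·(y)(x), vanishing at (x:y) = (1:0) and (0:1).
M₁ = S₀ = [[0, 0], [6, -6]] = 6·[0, 1][1, -1]ᵀ and M₂ = S₁ = [[0, -9], [0, 9]] = (-9)·[1, -1][0, 1]ᵀ, so take a₁ = [0, 1], b₁ = [1, -1], a₂ = [1, -1], b₂ = [0, 1].
Each slice is an integer combination of E₁ = a₁b₁ᵀ and E₂ = a₂b₂ᵀ: S₀ = 6·E₁, S₁ = −9·E₂; reading off coefficients, c₁ = [6, 0] and c₂ = [0, -9].
Hence T = [0, 1] ⊗ [1, -1] ⊗ [6, 0] + [1, -1] ⊗ [0, 1] ⊗ [0, -9], so rank(T) ≤ 2.
These bounds meet, so rank(T) = 2.

2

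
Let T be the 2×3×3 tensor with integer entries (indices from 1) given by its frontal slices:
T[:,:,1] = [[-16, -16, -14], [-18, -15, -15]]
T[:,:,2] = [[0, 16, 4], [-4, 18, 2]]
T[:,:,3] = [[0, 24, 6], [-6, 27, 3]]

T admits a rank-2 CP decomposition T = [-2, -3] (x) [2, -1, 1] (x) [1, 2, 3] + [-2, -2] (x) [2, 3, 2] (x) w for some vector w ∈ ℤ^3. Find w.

w = [3, -2, -3]

Subtract the known terms from T to get the rank-1 residual R = [-2, -2] (x) [2, 3, 2] (x) w, so R[i,j,k] = a[i]·b[j]·w[k]. Pick indices with nonzero a[1]·b[1] = (-2)·(2) = -4. Only the fibre through (1,1,·) is needed: R[1,1,:] = T[1,1,:] − Σₗ aₗ[1]bₗ[1]cₗ = [-16, 0, 0] − (-2)·(2)·[1, 2, 3] = [-12, 8, 12]. Then w[k] = R[1,1,k] / -4 for each k, giving w = [-12, 8, 12] / -4 = [3, -2, -3].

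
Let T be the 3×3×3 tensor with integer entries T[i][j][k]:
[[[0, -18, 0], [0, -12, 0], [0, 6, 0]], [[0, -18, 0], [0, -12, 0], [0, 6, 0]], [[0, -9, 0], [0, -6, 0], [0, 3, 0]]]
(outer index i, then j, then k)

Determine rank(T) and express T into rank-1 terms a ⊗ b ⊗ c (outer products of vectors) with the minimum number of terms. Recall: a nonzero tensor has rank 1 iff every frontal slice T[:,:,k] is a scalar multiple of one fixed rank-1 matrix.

Lower bound: T ≠ 0 (e.g. T[0,0,1] = -18), so rank(T) ≥ 1.
Upper bound: if T = a ⊗ b ⊗ c then every fibre of T is a multiple of the corresponding factor, so read the factors off the fibres through the nonzero entry T[0,0,1] = -18.
The mode-1 fibre T[:,0,1] = [-18, -18, -9] gives a = [2, 2, 1] (primitive direction); the mode-2 fibre T[0,:,1] = [-18, -12, 6] gives b = [3, 2, -1]; then c[k] = T[0,0,k] / (a[0]·b[0]) = [0, -18, 0] / 6 = [0, -3, 0].
Expanding [2, 2, 1] ⊗ [3, 2, -1] ⊗ [0, -3, 0] reproduces all 27 entries of T, so T = [2, 2, 1] ⊗ [3, 2, -1] ⊗ [0, -3, 0] and rank(T) ≤ 1.
These bounds meet, so rank(T) = 1.

rank(T) = 1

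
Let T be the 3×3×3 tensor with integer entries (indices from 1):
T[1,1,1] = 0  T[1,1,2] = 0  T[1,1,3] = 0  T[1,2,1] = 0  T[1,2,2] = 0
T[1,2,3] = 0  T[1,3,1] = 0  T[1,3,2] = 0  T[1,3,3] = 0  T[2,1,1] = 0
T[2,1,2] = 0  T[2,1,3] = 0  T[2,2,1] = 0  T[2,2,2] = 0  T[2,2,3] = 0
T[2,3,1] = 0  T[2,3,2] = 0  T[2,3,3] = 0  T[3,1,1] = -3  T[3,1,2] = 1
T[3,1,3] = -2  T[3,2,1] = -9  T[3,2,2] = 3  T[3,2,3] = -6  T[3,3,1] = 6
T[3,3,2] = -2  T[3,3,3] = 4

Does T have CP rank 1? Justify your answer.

Yes

The mode-1 fibre T[:,1,1] = [0, 0, -3] gives a = [0, 0, 1] (primitive direction); the mode-2 fibre T[3,:,1] = [-3, -9, 6] gives b = [1, 3, -2]; then c[k] = T[3,1,k] / (a[3]·b[1]) = [-3, 1, -2] / 1 = [-3, 1, -2].
Expanding [0, 0, 1] ⊗ [1, 3, -2] ⊗ [-3, 1, -2] reproduces all 27 entries of T, so T = [0, 0, 1] ⊗ [1, 3, -2] ⊗ [-3, 1, -2] and rank(T) ≤ 1.
Equivalently every frontal slice T[:,:,k] is c[k] times the rank-1 matrix [0, 0, 1] ⊗ [1, 3, -2]. So T has rank 1 (it is nonzero).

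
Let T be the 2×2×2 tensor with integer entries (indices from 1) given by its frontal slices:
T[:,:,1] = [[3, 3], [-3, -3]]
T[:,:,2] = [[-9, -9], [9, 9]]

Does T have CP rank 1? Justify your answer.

If T = a (x) b (x) c then every fibre of T is a multiple of the corresponding factor, so read the factors off the fibres through the nonzero entry T[1,1,1] = 3.
The mode-1 fibre T[:,1,1] = [3, -3] gives a = [1, -1] (primitive direction); the mode-2 fibre T[1,:,1] = [3, 3] gives b = [1, 1]; then c[k] = T[1,1,k] / (a[1]·b[1]) = [3, -9] / 1 = [3, -9].
Expanding [1, -1] (x) [1, 1] (x) [3, -9] reproduces all 8 entries of T, so T = [1, -1] (x) [1, 1] (x) [3, -9] and rank(T) ≤ 1.
Equivalently every frontal slice T[:,:,k] is c[k] times the rank-1 matrix [1, -1] (x) [1, 1]. So T has rank 1 (it is nonzero).

Yes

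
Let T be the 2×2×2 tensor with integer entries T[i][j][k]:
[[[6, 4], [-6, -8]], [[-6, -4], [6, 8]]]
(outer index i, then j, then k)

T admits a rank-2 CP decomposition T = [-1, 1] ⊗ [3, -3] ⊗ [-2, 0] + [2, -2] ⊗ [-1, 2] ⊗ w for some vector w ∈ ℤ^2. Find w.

w = [0, -2]

Subtract the known terms from T to get the rank-1 residual R = [2, -2] ⊗ [-1, 2] ⊗ w, so R[i,j,k] = a[i]·b[j]·w[k]. Pick indices with nonzero a[0]·b[0] = (2)·(-1) = -2. Only the fibre through (0,0,·) is needed: R[0,0,:] = T[0,0,:] − Σₗ aₗ[0]bₗ[0]cₗ = [6, 4] − (-1)·(3)·[-2, 0] = [0, 4]. Then w[k] = R[0,0,k] / -2 for each k, giving w = [0, 4] / -2 = [0, -2].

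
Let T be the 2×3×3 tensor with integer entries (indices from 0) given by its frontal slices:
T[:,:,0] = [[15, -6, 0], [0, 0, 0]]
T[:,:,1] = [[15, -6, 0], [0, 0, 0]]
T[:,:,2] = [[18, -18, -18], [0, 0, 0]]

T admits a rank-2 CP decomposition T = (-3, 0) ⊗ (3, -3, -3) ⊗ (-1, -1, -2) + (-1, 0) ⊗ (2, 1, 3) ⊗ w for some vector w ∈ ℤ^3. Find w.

Subtract the known terms from T to get the rank-1 residual R = (-1, 0) ⊗ (2, 1, 3) ⊗ w, so R[i,j,k] = a[i]·b[j]·w[k]. Pick indices with nonzero a[0]·b[0] = (-1)·(2) = -2. Only the fibre through (0,0,·) is needed: R[0,0,:] = T[0,0,:] − Σₗ aₗ[0]bₗ[0]cₗ = [15, 15, 18] − (-3)·(3)·(-1, -1, -2) = [6, 6, 0]. Then w[k] = R[0,0,k] / -2 for each k, giving w = [6, 6, 0] / -2 = (-3, -3, 0).

w = (-3, -3, 0)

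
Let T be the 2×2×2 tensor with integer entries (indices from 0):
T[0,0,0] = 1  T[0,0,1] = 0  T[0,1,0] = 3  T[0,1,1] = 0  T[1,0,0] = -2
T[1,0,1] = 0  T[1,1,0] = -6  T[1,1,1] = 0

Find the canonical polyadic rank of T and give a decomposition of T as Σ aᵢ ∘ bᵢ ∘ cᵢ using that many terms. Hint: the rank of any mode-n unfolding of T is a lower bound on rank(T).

rank(T) = 1

Lower bound: T ≠ 0 (e.g. T[0,0,0] = 1), so rank(T) ≥ 1.
Upper bound: if T = a ∘ b ∘ c then every fibre of T is a multiple of the corresponding factor, so read the factors off the fibres through the nonzero entry T[0,0,0] = 1.
The mode-1 fibre T[:,0,0] = [1, -2] gives a = [1, -2] (primitive direction); the mode-2 fibre T[0,:,0] = [1, 3] gives b = [1, 3]; then c[k] = T[0,0,k] / (a[0]·b[0]) = [1, 0] / 1 = [1, 0].
Expanding [1, -2] ∘ [1, 3] ∘ [1, 0] reproduces all 8 entries of T, so T = [1, -2] ∘ [1, 3] ∘ [1, 0] and rank(T) ≤ 1.
These bounds meet, so rank(T) = 1.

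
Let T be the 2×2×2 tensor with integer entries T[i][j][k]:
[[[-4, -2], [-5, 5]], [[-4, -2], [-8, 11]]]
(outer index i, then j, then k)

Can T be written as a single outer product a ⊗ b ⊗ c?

No

The mode-2 unfolding of T (rows indexed by j, columns by (i,k) = (0,0), (0,1), (1,0), (1,1)) is [[-4, -2, -4, -2], [-5, 5, -8, 11]].
There the 2×2 minor on rows j ∈ {0, 1}, columns (i,k) ∈ {(0,0), (0,1)} is det [[-4, -2], [-5, 5]] = -30 ≠ 0, so this unfolding has rank ≥ 2; CP rank is at least every unfolding rank, so rank(T) ≥ 2.
In particular rank(T) ≥ 2 > 1, so T is not rank-1.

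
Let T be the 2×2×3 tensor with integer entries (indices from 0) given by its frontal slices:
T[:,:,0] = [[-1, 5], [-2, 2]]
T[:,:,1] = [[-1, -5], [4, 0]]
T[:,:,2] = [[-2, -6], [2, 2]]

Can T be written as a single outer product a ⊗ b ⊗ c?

No

The mode-3 unfolding of T (rows indexed by k, columns by (i,j) = (0,0), (0,1), (1,0), (1,1)) is [[-1, 5, -2, 2], [-1, -5, 4, 0], [-2, -6, 2, 2]].
There the 3×3 minor on rows k ∈ {0, 1, 2}, columns (i,j) ∈ {(0,0), (0,1), (1,0)} is det [[-1, 5, -2], [-1, -5, 4], [-2, -6, 2]] = -36 ≠ 0, so this unfolding has rank ≥ 3; CP rank is at least every unfolding rank, so rank(T) ≥ 3.
In particular rank(T) ≥ 3 > 1, so T is not rank-1.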